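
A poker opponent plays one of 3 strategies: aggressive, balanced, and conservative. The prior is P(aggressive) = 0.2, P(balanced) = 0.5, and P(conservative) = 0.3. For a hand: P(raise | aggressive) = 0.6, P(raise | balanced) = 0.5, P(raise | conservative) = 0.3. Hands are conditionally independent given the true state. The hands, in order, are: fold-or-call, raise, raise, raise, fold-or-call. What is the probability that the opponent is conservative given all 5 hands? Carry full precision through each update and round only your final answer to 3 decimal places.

0.150

After 'fold-or-call': normaliser = 0.4·0.2000 + 0.5·0.5000 + 0.7·0.3000; P(aggressive) ≈ 0.1481, P(balanced) ≈ 0.4630, P(conservative) ≈ 0.3889
After 'raise': normaliser = 0.6·0.1481 + 0.5·0.4630 + 0.3·0.3889; P(aggressive) ≈ 0.2034, P(balanced) ≈ 0.5297, P(conservative) ≈ 0.2669
After 'raise': normaliser = 0.6·0.2034 + 0.5·0.5297 + 0.3·0.2669; P(aggressive) ≈ 0.2613, P(balanced) ≈ 0.5672, P(conservative) ≈ 0.1715
After 'raise': normaliser = 0.6·0.2613 + 0.5·0.5672 + 0.3·0.1715; P(aggressive) ≈ 0.3188, P(balanced) ≈ 0.5766, P(conservative) ≈ 0.1046
After 'fold-or-call': normaliser = 0.4·0.3188 + 0.5·0.5766 + 0.7·0.1046; P(aggressive) ≈ 0.2608, P(balanced) ≈ 0.5895, P(conservative) ≈ 0.1497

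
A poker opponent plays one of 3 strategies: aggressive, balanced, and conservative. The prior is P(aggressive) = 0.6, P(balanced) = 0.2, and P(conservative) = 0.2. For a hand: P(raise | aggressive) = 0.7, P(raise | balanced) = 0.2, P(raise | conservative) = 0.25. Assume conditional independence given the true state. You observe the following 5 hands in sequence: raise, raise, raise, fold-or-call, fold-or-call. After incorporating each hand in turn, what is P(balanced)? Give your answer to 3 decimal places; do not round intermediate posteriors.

After 'raise': normaliser = 0.7·0.6000 + 0.2·0.2000 + 0.25·0.2000; P(aggressive) ≈ 0.8235, P(balanced) ≈ 0.0784, P(conservative) ≈ 0.0980
After 'raise': normaliser = 0.7·0.8235 + 0.2·0.0784 + 0.25·0.0980; P(aggressive) ≈ 0.9348, P(balanced) ≈ 0.0254, P(conservative) ≈ 0.0397
After 'raise': normaliser = 0.7·0.9348 + 0.2·0.0254 + 0.25·0.0397; P(aggressive) ≈ 0.9776, P(balanced) ≈ 0.0076, P(conservative) ≈ 0.0148
After 'fold-or-call': normaliser = 0.3·0.9776 + 0.8·0.0076 + 0.75·0.0148; P(aggressive) ≈ 0.9446, P(balanced) ≈ 0.0196, P(conservative) ≈ 0.0359
After 'fold-or-call': normaliser = 0.3·0.9446 + 0.8·0.0196 + 0.75·0.0359; P(aggressive) ≈ 0.8694, P(balanced) ≈ 0.0481, P(conservative) ≈ 0.0825

0.048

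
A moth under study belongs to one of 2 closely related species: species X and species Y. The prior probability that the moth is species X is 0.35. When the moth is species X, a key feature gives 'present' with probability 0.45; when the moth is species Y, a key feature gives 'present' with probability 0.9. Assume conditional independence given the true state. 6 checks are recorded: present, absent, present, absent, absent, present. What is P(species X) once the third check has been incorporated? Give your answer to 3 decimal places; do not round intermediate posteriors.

0.425

After 'present': P(species X) = 0.45·0.3500 / (0.45·0.3500 + 0.9·0.6500) ≈ 0.2121
After 'absent': P(species X) = 0.55·0.2121 / (0.55·0.2121 + 0.1·0.7879) ≈ 0.5969
After 'present': P(species X) = 0.45·0.5969 / (0.45·0.5969 + 0.9·0.4031) ≈ 0.4254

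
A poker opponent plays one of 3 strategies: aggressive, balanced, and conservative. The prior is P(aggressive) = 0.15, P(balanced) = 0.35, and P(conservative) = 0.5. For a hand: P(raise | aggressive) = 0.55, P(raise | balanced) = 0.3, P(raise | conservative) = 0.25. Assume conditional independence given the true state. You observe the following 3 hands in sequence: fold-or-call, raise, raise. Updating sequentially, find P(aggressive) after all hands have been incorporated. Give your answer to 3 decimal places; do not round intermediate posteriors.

0.310

Each posterior becomes the prior for the next update.
After 'fold-or-call': normaliser = 0.45·0.1500 + 0.7·0.3500 + 0.75·0.5000; P(aggressive) ≈ 0.0982, P(balanced) ≈ 0.3564, P(conservative) ≈ 0.5455
After 'raise': normaliser = 0.55·0.0982 + 0.3·0.3564 + 0.25·0.5455; P(aggressive) ≈ 0.1817, P(balanced) ≈ 0.3596, P(conservative) ≈ 0.4587
After 'raise': normaliser = 0.55·0.1817 + 0.3·0.3596 + 0.25·0.4587; P(aggressive) ≈ 0.3098, P(balanced) ≈ 0.3346, P(conservative) ≈ 0.3556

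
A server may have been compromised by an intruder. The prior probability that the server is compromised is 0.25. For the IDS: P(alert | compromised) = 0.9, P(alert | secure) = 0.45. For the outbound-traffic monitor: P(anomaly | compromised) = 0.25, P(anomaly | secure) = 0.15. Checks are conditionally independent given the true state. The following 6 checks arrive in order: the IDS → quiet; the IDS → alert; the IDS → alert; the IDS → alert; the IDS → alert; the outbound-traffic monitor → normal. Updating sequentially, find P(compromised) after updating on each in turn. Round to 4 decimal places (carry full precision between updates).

0.4611

After the IDS='quiet': P(compromised) = 0.1·0.2500 / (0.1·0.2500 + 0.55·0.7500) ≈ 0.0571
After the IDS='alert': P(compromised) = 0.9·0.0571 / (0.9·0.0571 + 0.45·0.9429) ≈ 0.1081
After the IDS='alert': P(compromised) = 0.9·0.1081 / (0.9·0.1081 + 0.45·0.8919) ≈ 0.1951
After the IDS='alert': P(compromised) = 0.9·0.1951 / (0.9·0.1951 + 0.45·0.8049) ≈ 0.3265
After the IDS='alert': P(compromised) = 0.9·0.3265 / (0.9·0.3265 + 0.45·0.6735) ≈ 0.4923
After the outbound-traffic monitor='normal': P(compromised) = 0.75·0.4923 / (0.75·0.4923 + 0.85·0.5077) ≈ 0.4611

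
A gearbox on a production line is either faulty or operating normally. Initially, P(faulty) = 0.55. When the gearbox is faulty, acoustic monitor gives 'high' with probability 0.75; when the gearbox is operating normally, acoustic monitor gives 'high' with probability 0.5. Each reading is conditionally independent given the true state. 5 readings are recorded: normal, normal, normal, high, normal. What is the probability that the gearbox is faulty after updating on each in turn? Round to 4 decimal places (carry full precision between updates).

0.1028

After 'normal': P(faulty) = 0.25·0.5500 / (0.25·0.5500 + 0.5·0.4500) ≈ 0.3793
After 'normal': P(faulty) = 0.25·0.3793 / (0.25·0.3793 + 0.5·0.6207) ≈ 0.2340
After 'normal': P(faulty) = 0.25·0.2340 / (0.25·0.2340 + 0.5·0.7660) ≈ 0.1325
After 'high': P(faulty) = 0.75·0.1325 / (0.75·0.1325 + 0.5·0.8675) ≈ 0.1864
After 'normal': P(faulty) = 0.25·0.1864 / (0.25·0.1864 + 0.5·0.8136) ≈ 0.1028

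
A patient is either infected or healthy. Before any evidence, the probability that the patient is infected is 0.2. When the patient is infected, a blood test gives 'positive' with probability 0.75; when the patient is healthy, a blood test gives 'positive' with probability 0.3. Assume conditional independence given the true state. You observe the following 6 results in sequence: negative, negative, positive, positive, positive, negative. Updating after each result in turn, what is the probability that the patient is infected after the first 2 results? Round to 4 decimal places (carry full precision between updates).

0.0309

After 'negative': P(infected) = 0.25·0.2000 / (0.25·0.2000 + 0.7·0.8000) ≈ 0.0820
After 'negative': P(infected) = 0.25·0.0820 / (0.25·0.0820 + 0.7·0.9180) ≈ 0.0309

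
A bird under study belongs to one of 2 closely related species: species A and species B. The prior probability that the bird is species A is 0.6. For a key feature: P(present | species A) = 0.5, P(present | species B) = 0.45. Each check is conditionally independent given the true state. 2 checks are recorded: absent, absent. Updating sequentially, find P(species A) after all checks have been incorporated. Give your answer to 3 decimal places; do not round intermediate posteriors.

After 'absent': P(species A) = 0.5·0.6000 / (0.5·0.6000 + 0.55·0.4000) ≈ 0.5769
After 'absent': P(species A) = 0.5·0.5769 / (0.5·0.5769 + 0.55·0.4231) ≈ 0.5535

0.554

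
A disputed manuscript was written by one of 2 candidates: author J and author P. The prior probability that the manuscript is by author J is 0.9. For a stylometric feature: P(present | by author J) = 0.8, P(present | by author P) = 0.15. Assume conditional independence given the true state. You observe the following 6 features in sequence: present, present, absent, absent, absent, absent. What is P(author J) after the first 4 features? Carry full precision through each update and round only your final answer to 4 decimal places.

After 'present': P(author J) = 0.8·0.9000 / (0.8·0.9000 + 0.15·0.1000) ≈ 0.9796
After 'present': P(author J) = 0.8·0.9796 / (0.8·0.9796 + 0.15·0.0204) ≈ 0.9961
After 'absent': P(author J) = 0.2·0.9961 / (0.2·0.9961 + 0.85·0.0039) ≈ 0.9837
After 'absent': P(author J) = 0.2·0.9837 / (0.2·0.9837 + 0.85·0.0163) ≈ 0.9341

0.9341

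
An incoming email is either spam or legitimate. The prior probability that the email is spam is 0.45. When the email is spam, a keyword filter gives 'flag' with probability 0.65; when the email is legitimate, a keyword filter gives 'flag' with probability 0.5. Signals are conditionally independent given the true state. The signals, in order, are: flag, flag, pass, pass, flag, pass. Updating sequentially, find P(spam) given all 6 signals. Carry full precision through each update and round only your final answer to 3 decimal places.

0.381

After 'flag': P(spam) = 0.65·0.4500 / (0.65·0.4500 + 0.5·0.5500) ≈ 0.5154
After 'flag': P(spam) = 0.65·0.5154 / (0.65·0.5154 + 0.5·0.4846) ≈ 0.5803
After 'pass': P(spam) = 0.35·0.5803 / (0.35·0.5803 + 0.5·0.4197) ≈ 0.4918
After 'pass': P(spam) = 0.35·0.4918 / (0.35·0.4918 + 0.5·0.5082) ≈ 0.4039
After 'flag': P(spam) = 0.65·0.4039 / (0.65·0.4039 + 0.5·0.5961) ≈ 0.4683
After 'pass': P(spam) = 0.35·0.4683 / (0.35·0.4683 + 0.5·0.5317) ≈ 0.3814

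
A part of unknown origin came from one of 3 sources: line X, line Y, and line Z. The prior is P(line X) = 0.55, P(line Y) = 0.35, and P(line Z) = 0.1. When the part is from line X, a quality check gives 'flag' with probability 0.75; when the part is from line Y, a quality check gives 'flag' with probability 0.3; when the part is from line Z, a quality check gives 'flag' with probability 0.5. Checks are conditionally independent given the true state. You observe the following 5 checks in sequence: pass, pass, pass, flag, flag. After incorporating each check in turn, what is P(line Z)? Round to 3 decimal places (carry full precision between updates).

0.167

After 'pass': normaliser = 0.25·0.5500 + 0.7·0.3500 + 0.5·0.1000; P(line X) ≈ 0.3179, P(line Y) ≈ 0.5665, P(line Z) ≈ 0.1156
After 'pass': normaliser = 0.25·0.3179 + 0.7·0.5665 + 0.5·0.1156; P(line X) ≈ 0.1489, P(line Y) ≈ 0.7428, P(line Z) ≈ 0.1083
After 'pass': normaliser = 0.25·0.1489 + 0.7·0.7428 + 0.5·0.1083; P(line X) ≈ 0.0609, P(line Y) ≈ 0.8506, P(line Z) ≈ 0.0886
After 'flag': normaliser = 0.75·0.0609 + 0.3·0.8506 + 0.5·0.0886; P(line X) ≈ 0.1323, P(line Y) ≈ 0.7394, P(line Z) ≈ 0.1283
After 'flag': normaliser = 0.75·0.1323 + 0.3·0.7394 + 0.5·0.1283; P(line X) ≈ 0.2576, P(line Y) ≈ 0.5758, P(line Z) ≈ 0.1665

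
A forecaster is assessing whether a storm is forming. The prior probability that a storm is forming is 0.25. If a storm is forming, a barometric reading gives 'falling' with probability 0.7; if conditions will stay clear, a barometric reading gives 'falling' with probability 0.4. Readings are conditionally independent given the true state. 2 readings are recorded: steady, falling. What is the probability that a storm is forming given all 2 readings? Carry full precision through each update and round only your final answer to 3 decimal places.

0.226

After 'steady': P(storm) = 0.3·0.2500 / (0.3·0.2500 + 0.6·0.7500) ≈ 0.1429
After 'falling': P(storm) = 0.7·0.1429 / (0.7·0.1429 + 0.4·0.8571) ≈ 0.2258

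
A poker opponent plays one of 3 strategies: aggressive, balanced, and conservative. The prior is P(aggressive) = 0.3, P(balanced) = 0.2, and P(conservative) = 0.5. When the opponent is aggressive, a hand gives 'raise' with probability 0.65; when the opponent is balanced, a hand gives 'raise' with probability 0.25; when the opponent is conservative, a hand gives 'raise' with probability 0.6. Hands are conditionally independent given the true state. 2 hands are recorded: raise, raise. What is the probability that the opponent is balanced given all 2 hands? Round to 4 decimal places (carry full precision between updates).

After 'raise': normaliser = 0.65·0.3000 + 0.25·0.2000 + 0.6·0.5000; P(aggressive) ≈ 0.3578, P(balanced) ≈ 0.0917, P(conservative) ≈ 0.5505
After 'raise': normaliser = 0.65·0.3578 + 0.25·0.0917 + 0.6·0.5505; P(aggressive) ≈ 0.3970, P(balanced) ≈ 0.0392, P(conservative) ≈ 0.5638

0.0392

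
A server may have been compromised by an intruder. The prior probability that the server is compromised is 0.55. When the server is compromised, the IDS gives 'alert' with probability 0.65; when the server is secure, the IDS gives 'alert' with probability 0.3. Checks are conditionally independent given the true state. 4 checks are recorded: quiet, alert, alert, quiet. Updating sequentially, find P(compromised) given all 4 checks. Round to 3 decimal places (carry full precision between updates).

After 'quiet': P(compromised) = 0.35·0.5500 / (0.35·0.5500 + 0.7·0.4500) ≈ 0.3793
After 'alert': P(compromised) = 0.65·0.3793 / (0.65·0.3793 + 0.3·0.6207) ≈ 0.5697
After 'alert': P(compromised) = 0.65·0.5697 / (0.65·0.5697 + 0.3·0.4303) ≈ 0.7415
After 'quiet': P(compromised) = 0.35·0.7415 / (0.35·0.7415 + 0.7·0.2585) ≈ 0.5892

0.589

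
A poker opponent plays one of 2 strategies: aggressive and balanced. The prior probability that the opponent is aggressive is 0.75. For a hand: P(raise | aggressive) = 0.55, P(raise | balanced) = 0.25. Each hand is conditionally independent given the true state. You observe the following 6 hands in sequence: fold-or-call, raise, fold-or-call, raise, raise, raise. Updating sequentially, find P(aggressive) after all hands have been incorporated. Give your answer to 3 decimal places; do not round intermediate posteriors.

After 'fold-or-call': P(aggressive) = 0.45·0.7500 / (0.45·0.7500 + 0.75·0.2500) ≈ 0.6429
After 'raise': P(aggressive) = 0.55·0.6429 / (0.55·0.6429 + 0.25·0.3571) ≈ 0.7984
After 'fold-or-call': P(aggressive) = 0.45·0.7984 / (0.45·0.7984 + 0.75·0.2016) ≈ 0.7038
After 'raise': P(aggressive) = 0.55·0.7038 / (0.55·0.7038 + 0.25·0.2962) ≈ 0.8394
After 'raise': P(aggressive) = 0.55·0.8394 / (0.55·0.8394 + 0.25·0.1606) ≈ 0.9200
After 'raise': P(aggressive) = 0.55·0.9200 / (0.55·0.9200 + 0.25·0.0800) ≈ 0.9620

0.962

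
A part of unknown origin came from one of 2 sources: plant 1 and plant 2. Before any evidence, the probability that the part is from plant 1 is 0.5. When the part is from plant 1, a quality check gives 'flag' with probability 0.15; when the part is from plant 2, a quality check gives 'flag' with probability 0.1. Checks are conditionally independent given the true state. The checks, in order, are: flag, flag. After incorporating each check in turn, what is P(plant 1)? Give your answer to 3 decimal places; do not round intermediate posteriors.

0.692

After 'flag': P(plant 1) = 0.15·0.5000 / (0.15·0.5000 + 0.1·0.5000) ≈ 0.6000
After 'flag': P(plant 1) = 0.15·0.6000 / (0.15·0.6000 + 0.1·0.4000) ≈ 0.6923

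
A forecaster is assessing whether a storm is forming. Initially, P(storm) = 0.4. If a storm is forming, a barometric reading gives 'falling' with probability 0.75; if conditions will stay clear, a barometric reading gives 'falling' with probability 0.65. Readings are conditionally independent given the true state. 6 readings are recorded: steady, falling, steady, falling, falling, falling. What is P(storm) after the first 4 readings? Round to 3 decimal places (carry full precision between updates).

0.312

Each posterior becomes the prior for the next update.
After 'steady': P(storm) = 0.25·0.4000 / (0.25·0.4000 + 0.35·0.6000) ≈ 0.3226
After 'falling': P(storm) = 0.75·0.3226 / (0.75·0.3226 + 0.65·0.6774) ≈ 0.3546
After 'steady': P(storm) = 0.25·0.3546 / (0.25·0.3546 + 0.35·0.6454) ≈ 0.2818
After 'falling': P(storm) = 0.75·0.2818 / (0.75·0.2818 + 0.65·0.7182) ≈ 0.3117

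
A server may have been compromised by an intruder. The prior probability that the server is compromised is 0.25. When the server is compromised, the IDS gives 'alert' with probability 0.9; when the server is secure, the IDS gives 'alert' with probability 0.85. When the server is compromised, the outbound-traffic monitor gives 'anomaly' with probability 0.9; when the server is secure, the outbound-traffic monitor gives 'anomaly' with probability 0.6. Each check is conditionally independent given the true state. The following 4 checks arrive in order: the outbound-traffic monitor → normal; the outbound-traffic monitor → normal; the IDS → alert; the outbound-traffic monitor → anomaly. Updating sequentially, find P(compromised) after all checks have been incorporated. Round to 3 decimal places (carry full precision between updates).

0.032

After the outbound-traffic monitor='normal': P(compromised) = 0.1·0.2500 / (0.1·0.2500 + 0.4·0.7500) ≈ 0.0769
After the outbound-traffic monitor='normal': P(compromised) = 0.1·0.0769 / (0.1·0.0769 + 0.4·0.9231) ≈ 0.0204
After the IDS='alert': P(compromised) = 0.9·0.0204 / (0.9·0.0204 + 0.85·0.9796) ≈ 0.0216
After the outbound-traffic monitor='anomaly': P(compromised) = 0.9·0.0216 / (0.9·0.0216 + 0.6·0.9784) ≈ 0.0320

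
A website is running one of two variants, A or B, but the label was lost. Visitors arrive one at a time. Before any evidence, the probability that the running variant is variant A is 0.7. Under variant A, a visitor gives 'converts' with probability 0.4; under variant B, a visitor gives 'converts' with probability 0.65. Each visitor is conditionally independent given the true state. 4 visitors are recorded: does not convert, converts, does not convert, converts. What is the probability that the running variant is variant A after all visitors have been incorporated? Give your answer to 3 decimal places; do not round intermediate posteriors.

0.722

Each posterior becomes the prior for the next update.
After 'does not convert': P(A) = 0.6·0.7000 / (0.6·0.7000 + 0.35·0.3000) ≈ 0.8000
After 'converts': P(A) = 0.4·0.8000 / (0.4·0.8000 + 0.65·0.2000) ≈ 0.7111
After 'does not convert': P(A) = 0.6·0.7111 / (0.6·0.7111 + 0.35·0.2889) ≈ 0.8084
After 'converts': P(A) = 0.4·0.8084 / (0.4·0.8084 + 0.65·0.1916) ≈ 0.7220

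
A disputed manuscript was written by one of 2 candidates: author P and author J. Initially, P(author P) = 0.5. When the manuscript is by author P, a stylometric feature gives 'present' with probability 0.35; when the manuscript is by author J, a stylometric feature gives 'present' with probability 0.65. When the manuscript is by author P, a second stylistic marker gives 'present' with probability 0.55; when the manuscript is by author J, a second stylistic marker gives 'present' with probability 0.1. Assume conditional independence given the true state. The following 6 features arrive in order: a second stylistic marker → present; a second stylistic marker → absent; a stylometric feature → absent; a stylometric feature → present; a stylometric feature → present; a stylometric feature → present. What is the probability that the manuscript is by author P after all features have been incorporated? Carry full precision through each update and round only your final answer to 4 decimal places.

After a second stylistic marker='present': P(author P) = 0.55·0.5000 / (0.55·0.5000 + 0.1·0.5000) ≈ 0.8462
After a second stylistic marker='absent': P(author P) = 0.45·0.8462 / (0.45·0.8462 + 0.9·0.1538) ≈ 0.7333
After a stylometric feature='absent': P(author P) = 0.65·0.7333 / (0.65·0.7333 + 0.35·0.2667) ≈ 0.8363
After a stylometric feature='present': P(author P) = 0.35·0.8363 / (0.35·0.8363 + 0.65·0.1637) ≈ 0.7333
After a stylometric feature='present': P(author P) = 0.35·0.7333 / (0.35·0.7333 + 0.65·0.2667) ≈ 0.5969
After a stylometric feature='present': P(author P) = 0.35·0.5969 / (0.35·0.5969 + 0.65·0.4031) ≈ 0.4436

0.4436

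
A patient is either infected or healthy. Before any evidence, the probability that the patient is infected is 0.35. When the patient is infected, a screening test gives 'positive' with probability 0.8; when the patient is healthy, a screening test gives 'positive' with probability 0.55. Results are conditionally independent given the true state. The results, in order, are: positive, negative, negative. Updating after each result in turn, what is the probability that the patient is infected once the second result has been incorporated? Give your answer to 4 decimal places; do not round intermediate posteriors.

After 'positive': P(infected) = 0.8·0.3500 / (0.8·0.3500 + 0.55·0.6500) ≈ 0.4392
After 'negative': P(infected) = 0.2·0.4392 / (0.2·0.4392 + 0.45·0.5608) ≈ 0.2582

0.2582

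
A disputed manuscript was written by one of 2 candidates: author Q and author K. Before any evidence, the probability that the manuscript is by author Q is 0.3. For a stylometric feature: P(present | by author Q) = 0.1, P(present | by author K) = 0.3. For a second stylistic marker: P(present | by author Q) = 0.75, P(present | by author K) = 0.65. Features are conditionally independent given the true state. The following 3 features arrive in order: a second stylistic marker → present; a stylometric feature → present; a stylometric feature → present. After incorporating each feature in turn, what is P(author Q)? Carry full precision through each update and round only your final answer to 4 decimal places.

0.0521

Apply Bayes' rule sequentially, carrying P(author Q) forward.
After a second stylistic marker='present': P(author Q) = 0.75·0.3000 / (0.75·0.3000 + 0.65·0.7000) ≈ 0.3309
After a stylometric feature='present': P(author Q) = 0.1·0.3309 / (0.1·0.3309 + 0.3·0.6691) ≈ 0.1415
After a stylometric feature='present': P(author Q) = 0.1·0.1415 / (0.1·0.1415 + 0.3·0.8585) ≈ 0.0521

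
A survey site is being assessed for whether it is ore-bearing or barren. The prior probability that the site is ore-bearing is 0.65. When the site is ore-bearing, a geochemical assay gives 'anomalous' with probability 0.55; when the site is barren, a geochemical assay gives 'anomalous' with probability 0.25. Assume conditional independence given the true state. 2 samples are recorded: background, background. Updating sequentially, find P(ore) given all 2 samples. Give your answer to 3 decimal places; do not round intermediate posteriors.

0.401

Apply Bayes' rule sequentially, carrying P(ore) forward.
After 'background': P(ore) = 0.45·0.6500 / (0.45·0.6500 + 0.75·0.3500) ≈ 0.5270
After 'background': P(ore) = 0.45·0.5270 / (0.45·0.5270 + 0.75·0.4730) ≈ 0.4007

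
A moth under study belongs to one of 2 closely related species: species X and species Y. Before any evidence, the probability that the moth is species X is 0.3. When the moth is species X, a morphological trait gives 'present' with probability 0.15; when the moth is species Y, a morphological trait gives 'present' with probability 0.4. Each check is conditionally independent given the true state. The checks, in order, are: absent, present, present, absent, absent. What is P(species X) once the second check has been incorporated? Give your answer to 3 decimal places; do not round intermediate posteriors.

0.185

After 'absent': P(species X) = 0.85·0.3000 / (0.85·0.3000 + 0.6·0.7000) ≈ 0.3778
After 'present': P(species X) = 0.15·0.3778 / (0.15·0.3778 + 0.4·0.6222) ≈ 0.1855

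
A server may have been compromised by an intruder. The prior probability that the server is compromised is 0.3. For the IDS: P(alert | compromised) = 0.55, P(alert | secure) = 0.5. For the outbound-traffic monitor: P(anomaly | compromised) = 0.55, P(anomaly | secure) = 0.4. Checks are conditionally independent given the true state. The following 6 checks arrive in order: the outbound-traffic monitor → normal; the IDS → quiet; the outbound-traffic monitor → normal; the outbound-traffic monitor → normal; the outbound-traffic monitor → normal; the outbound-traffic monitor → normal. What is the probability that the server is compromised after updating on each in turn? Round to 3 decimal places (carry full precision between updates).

0.084

After the outbound-traffic monitor='normal': P(compromised) = 0.45·0.3000 / (0.45·0.3000 + 0.6·0.7000) ≈ 0.2432
After the IDS='quiet': P(compromised) = 0.45·0.2432 / (0.45·0.2432 + 0.5·0.7568) ≈ 0.2244
After the outbound-traffic monitor='normal': P(compromised) = 0.45·0.2244 / (0.45·0.2244 + 0.6·0.7756) ≈ 0.1783
After the outbound-traffic monitor='normal': P(compromised) = 0.45·0.1783 / (0.45·0.1783 + 0.6·0.8217) ≈ 0.1400
After the outbound-traffic monitor='normal': P(compromised) = 0.45·0.1400 / (0.45·0.1400 + 0.6·0.8600) ≈ 0.1088
After the outbound-traffic monitor='normal': P(compromised) = 0.45·0.1088 / (0.45·0.1088 + 0.6·0.8912) ≈ 0.0839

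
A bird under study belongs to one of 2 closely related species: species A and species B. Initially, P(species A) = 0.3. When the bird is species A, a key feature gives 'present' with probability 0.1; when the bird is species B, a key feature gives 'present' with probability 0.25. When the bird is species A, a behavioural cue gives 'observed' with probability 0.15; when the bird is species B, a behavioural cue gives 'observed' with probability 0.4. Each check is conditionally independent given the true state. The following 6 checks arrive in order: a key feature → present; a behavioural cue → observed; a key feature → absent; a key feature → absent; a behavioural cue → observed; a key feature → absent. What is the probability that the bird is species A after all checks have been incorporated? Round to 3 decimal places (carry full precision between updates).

0.040

After a key feature='present': P(species A) = 0.1·0.3000 / (0.1·0.3000 + 0.25·0.7000) ≈ 0.1463
After a behavioural cue='observed': P(species A) = 0.15·0.1463 / (0.15·0.1463 + 0.4·0.8537) ≈ 0.0604
After a key feature='absent': P(species A) = 0.9·0.0604 / (0.9·0.0604 + 0.75·0.9396) ≈ 0.0716
After a key feature='absent': P(species A) = 0.9·0.0716 / (0.9·0.0716 + 0.75·0.9284) ≈ 0.0847
After a behavioural cue='observed': P(species A) = 0.15·0.0847 / (0.15·0.0847 + 0.4·0.9153) ≈ 0.0335
After a key feature='absent': P(species A) = 0.9·0.0335 / (0.9·0.0335 + 0.75·0.9665) ≈ 0.0400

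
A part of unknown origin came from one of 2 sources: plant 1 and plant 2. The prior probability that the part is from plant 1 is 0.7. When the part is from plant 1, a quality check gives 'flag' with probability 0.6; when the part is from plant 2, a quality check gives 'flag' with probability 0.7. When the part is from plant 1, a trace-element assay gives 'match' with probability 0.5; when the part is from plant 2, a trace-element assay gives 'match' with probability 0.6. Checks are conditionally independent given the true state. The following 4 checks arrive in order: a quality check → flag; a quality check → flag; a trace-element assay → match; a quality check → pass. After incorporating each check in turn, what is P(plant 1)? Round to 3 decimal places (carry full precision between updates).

After a quality check='flag': P(plant 1) = 0.6·0.7000 / (0.6·0.7000 + 0.7·0.3000) ≈ 0.6667
After a quality check='flag': P(plant 1) = 0.6·0.6667 / (0.6·0.6667 + 0.7·0.3333) ≈ 0.6316
After a trace-element assay='match': P(plant 1) = 0.5·0.6316 / (0.5·0.6316 + 0.6·0.3684) ≈ 0.5882
After a quality check='pass': P(plant 1) = 0.4·0.5882 / (0.4·0.5882 + 0.3·0.4118) ≈ 0.6557

0.656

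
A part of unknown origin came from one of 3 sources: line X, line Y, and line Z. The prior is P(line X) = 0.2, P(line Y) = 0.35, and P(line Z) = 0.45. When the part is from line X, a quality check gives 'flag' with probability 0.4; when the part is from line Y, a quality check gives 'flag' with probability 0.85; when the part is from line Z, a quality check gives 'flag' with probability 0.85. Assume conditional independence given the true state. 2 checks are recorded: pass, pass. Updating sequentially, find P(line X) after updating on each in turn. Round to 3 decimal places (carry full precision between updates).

0.800

Apply Bayes' rule sequentially, carrying P(line X) forward.
After 'pass': normaliser = 0.6·0.2000 + 0.15·0.3500 + 0.15·0.4500; P(line X) ≈ 0.5000, P(line Y) ≈ 0.2188, P(line Z) ≈ 0.2812
After 'pass': normaliser = 0.6·0.5000 + 0.15·0.2188 + 0.15·0.2812; P(line X) ≈ 0.8000, P(line Y) ≈ 0.0875, P(line Z) ≈ 0.1125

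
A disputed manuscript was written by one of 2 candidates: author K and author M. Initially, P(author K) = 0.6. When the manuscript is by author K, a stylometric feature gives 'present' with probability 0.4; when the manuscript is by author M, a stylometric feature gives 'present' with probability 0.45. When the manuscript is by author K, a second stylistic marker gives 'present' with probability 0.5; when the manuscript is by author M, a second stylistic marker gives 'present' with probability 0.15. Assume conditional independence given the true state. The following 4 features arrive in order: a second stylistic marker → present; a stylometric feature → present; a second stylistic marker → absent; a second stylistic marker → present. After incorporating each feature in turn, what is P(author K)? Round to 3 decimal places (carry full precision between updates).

0.897

Each posterior becomes the prior for the next update.
After a second stylistic marker='present': P(author K) = 0.5·0.6000 / (0.5·0.6000 + 0.15·0.4000) ≈ 0.8333
After a stylometric feature='present': P(author K) = 0.4·0.8333 / (0.4·0.8333 + 0.45·0.1667) ≈ 0.8163
After a second stylistic marker='absent': P(author K) = 0.5·0.8163 / (0.5·0.8163 + 0.85·0.1837) ≈ 0.7233
After a second stylistic marker='present': P(author K) = 0.5·0.7233 / (0.5·0.7233 + 0.15·0.2767) ≈ 0.8971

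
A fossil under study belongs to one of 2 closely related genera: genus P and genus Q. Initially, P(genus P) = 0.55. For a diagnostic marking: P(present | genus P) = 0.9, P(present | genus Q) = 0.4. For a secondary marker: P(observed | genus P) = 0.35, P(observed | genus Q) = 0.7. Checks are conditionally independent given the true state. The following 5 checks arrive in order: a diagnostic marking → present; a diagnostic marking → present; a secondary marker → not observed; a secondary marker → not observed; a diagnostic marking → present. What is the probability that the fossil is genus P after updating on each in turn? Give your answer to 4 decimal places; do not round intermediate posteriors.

0.9849

After a diagnostic marking='present': P(genus P) = 0.9·0.5500 / (0.9·0.5500 + 0.4·0.4500) ≈ 0.7333
After a diagnostic marking='present': P(genus P) = 0.9·0.7333 / (0.9·0.7333 + 0.4·0.2667) ≈ 0.8609
After a secondary marker='not observed': P(genus P) = 0.65·0.8609 / (0.65·0.8609 + 0.3·0.1391) ≈ 0.9306
After a secondary marker='not observed': P(genus P) = 0.65·0.9306 / (0.65·0.9306 + 0.3·0.0694) ≈ 0.9667
After a diagnostic marking='present': P(genus P) = 0.9·0.9667 / (0.9·0.9667 + 0.4·0.0333) ≈ 0.9849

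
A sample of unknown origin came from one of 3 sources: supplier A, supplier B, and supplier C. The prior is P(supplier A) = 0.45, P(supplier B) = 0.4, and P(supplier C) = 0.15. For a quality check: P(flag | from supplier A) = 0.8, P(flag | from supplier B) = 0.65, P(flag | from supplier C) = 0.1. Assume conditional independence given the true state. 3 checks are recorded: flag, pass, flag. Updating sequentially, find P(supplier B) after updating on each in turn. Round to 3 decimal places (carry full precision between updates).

0.501

After 'flag': normaliser = 0.8·0.4500 + 0.65·0.4000 + 0.1·0.1500; P(supplier A) ≈ 0.5669, P(supplier B) ≈ 0.4094, P(supplier C) ≈ 0.0236
After 'pass': normaliser = 0.2·0.5669 + 0.35·0.4094 + 0.9·0.0236; P(supplier A) ≈ 0.4079, P(supplier B) ≈ 0.5156, P(supplier C) ≈ 0.0765
After 'flag': normaliser = 0.8·0.4079 + 0.65·0.5156 + 0.1·0.0765; P(supplier A) ≈ 0.4877, P(supplier B) ≈ 0.5008, P(supplier C) ≈ 0.0114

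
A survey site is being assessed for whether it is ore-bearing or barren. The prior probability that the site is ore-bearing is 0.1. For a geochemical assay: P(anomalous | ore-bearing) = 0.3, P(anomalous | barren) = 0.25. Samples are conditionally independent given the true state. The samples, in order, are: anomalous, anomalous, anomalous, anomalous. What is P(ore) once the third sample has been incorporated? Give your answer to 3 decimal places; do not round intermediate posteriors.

0.161

Apply Bayes' rule sequentially, carrying P(ore) forward.
After 'anomalous': P(ore) = 0.3·0.1000 / (0.3·0.1000 + 0.25·0.9000) ≈ 0.1176
After 'anomalous': P(ore) = 0.3·0.1176 / (0.3·0.1176 + 0.25·0.8824) ≈ 0.1379
After 'anomalous': P(ore) = 0.3·0.1379 / (0.3·0.1379 + 0.25·0.8621) ≈ 0.1611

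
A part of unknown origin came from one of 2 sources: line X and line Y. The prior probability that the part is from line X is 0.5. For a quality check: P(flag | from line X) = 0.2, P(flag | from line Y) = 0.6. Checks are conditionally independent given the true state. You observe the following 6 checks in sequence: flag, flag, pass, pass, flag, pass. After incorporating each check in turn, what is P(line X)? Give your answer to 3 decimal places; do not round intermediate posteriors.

After 'flag': P(line X) = 0.2·0.5000 / (0.2·0.5000 + 0.6·0.5000) ≈ 0.2500
After 'flag': P(line X) = 0.2·0.2500 / (0.2·0.2500 + 0.6·0.7500) ≈ 0.1000
After 'pass': P(line X) = 0.8·0.1000 / (0.8·0.1000 + 0.4·0.9000) ≈ 0.1818
After 'pass': P(line X) = 0.8·0.1818 / (0.8·0.1818 + 0.4·0.8182) ≈ 0.3077
After 'flag': P(line X) = 0.2·0.3077 / (0.2·0.3077 + 0.6·0.6923) ≈ 0.1290
After 'pass': P(line X) = 0.8·0.1290 / (0.8·0.1290 + 0.4·0.8710) ≈ 0.2286

0.229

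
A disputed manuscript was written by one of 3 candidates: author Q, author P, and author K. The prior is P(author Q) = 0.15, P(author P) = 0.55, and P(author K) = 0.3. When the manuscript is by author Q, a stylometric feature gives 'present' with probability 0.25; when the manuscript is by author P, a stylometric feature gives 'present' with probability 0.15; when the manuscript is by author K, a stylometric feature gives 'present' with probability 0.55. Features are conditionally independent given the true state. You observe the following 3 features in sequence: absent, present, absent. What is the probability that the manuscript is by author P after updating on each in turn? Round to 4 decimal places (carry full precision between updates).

0.5223

After 'absent': normaliser = 0.75·0.1500 + 0.85·0.5500 + 0.45·0.3000; P(author Q) ≈ 0.1573, P(author P) ≈ 0.6538, P(author K) ≈ 0.1888
After 'present': normaliser = 0.25·0.1573 + 0.15·0.6538 + 0.55·0.1888; P(author Q) ≈ 0.1630, P(author P) ≈ 0.4065, P(author K) ≈ 0.4304
After 'absent': normaliser = 0.75·0.1630 + 0.85·0.4065 + 0.45·0.4304; P(author Q) ≈ 0.1849, P(author P) ≈ 0.5223, P(author K) ≈ 0.2928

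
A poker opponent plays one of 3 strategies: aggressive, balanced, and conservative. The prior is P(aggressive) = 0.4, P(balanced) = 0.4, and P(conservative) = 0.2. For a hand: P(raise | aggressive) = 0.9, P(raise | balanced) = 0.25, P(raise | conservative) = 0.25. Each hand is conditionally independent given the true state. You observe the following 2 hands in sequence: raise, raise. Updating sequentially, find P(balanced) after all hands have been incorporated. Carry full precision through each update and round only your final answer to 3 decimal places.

Each posterior becomes the prior for the next update.
After 'raise': normaliser = 0.9·0.4000 + 0.25·0.4000 + 0.25·0.2000; P(aggressive) ≈ 0.7059, P(balanced) ≈ 0.1961, P(conservative) ≈ 0.0980
After 'raise': normaliser = 0.9·0.7059 + 0.25·0.1961 + 0.25·0.0980; P(aggressive) ≈ 0.8963, P(balanced) ≈ 0.0692, P(conservative) ≈ 0.0346

0.069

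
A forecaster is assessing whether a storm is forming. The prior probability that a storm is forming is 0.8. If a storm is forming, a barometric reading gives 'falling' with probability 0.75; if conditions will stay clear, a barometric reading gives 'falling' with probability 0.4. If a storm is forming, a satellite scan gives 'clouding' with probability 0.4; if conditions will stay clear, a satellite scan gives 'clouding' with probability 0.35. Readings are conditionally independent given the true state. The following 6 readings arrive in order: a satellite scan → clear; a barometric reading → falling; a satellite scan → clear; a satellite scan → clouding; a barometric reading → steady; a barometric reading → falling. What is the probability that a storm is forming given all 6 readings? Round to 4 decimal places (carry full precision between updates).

0.8509

After a satellite scan='clear': P(storm) = 0.6·0.8000 / (0.6·0.8000 + 0.65·0.2000) ≈ 0.7869
After a barometric reading='falling': P(storm) = 0.75·0.7869 / (0.75·0.7869 + 0.4·0.2131) ≈ 0.8738
After a satellite scan='clear': P(storm) = 0.6·0.8738 / (0.6·0.8738 + 0.65·0.1262) ≈ 0.8647
After a satellite scan='clouding': P(storm) = 0.4·0.8647 / (0.4·0.8647 + 0.35·0.1353) ≈ 0.8796
After a barometric reading='steady': P(storm) = 0.25·0.8796 / (0.25·0.8796 + 0.6·0.1204) ≈ 0.7527
After a barometric reading='falling': P(storm) = 0.75·0.7527 / (0.75·0.7527 + 0.4·0.2473) ≈ 0.8509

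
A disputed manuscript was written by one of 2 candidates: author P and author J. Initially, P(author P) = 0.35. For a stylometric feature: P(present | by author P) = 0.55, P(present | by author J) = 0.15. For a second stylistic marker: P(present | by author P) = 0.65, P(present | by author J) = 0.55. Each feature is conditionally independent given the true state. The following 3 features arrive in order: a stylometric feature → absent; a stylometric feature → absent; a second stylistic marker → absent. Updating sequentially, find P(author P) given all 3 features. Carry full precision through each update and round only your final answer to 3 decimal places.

After a stylometric feature='absent': P(author P) = 0.45·0.3500 / (0.45·0.3500 + 0.85·0.6500) ≈ 0.2218
After a stylometric feature='absent': P(author P) = 0.45·0.2218 / (0.45·0.2218 + 0.85·0.7782) ≈ 0.1311
After a second stylistic marker='absent': P(author P) = 0.35·0.1311 / (0.35·0.1311 + 0.45·0.8689) ≈ 0.1051

0.105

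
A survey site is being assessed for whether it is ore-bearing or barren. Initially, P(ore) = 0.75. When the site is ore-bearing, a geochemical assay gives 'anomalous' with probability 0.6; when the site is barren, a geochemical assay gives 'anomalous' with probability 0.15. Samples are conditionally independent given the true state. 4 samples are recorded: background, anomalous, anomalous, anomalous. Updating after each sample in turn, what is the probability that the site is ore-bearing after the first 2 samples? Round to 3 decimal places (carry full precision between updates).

0.850

After 'background': P(ore) = 0.4·0.7500 / (0.4·0.7500 + 0.85·0.2500) ≈ 0.5854
After 'anomalous': P(ore) = 0.6·0.5854 / (0.6·0.5854 + 0.15·0.4146) ≈ 0.8496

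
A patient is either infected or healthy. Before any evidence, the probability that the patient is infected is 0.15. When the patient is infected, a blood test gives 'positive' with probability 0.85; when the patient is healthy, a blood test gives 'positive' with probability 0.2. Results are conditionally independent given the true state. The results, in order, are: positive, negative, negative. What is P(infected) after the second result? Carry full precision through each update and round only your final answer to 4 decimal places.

Apply Bayes' rule sequentially, carrying P(infected) forward.
After 'positive': P(infected) = 0.85·0.1500 / (0.85·0.1500 + 0.2·0.8500) ≈ 0.4286
After 'negative': P(infected) = 0.15·0.4286 / (0.15·0.4286 + 0.8·0.5714) ≈ 0.1233

0.1233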